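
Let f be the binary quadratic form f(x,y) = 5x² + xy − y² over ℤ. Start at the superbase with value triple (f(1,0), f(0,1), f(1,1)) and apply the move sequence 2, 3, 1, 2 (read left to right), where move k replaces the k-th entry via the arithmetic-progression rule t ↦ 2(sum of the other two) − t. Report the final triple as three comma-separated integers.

start (5,-1,5) = (f(1,0),f(0,1),f(1,1))
replace slot 2: 2·(5+5) − (-1) = 21 → (5,21,5)
replace slot 3: 2·(5+21) − 5 = 47 → (5,21,47)
replace slot 1: 2·(21+47) − 5 = 131 → (131,21,47)
replace slot 2: 2·(131+47) − 21 = 335 → (131,335,47)

131,335,47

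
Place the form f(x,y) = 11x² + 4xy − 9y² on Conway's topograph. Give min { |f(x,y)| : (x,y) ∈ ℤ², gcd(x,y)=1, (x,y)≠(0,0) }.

river: ρ → (-9,14,6)
river: ρ → (6,10,-13)
river: ρ → (-13,16,3)
river: ρ → (3,20,-1)
river: ρ → (-1,20,3)
river: ρ → (3,16,-13)
river: ρ → (-13,10,6)
river: ρ → (6,14,-9)
river: ρ → (-9,4,11)
river: ρ → (11,18,-2)
river: ρ → (-2,18,11)
river: ρ → (11,4,-9)
closes: descent 0, river 12
min |a| on river = 1

1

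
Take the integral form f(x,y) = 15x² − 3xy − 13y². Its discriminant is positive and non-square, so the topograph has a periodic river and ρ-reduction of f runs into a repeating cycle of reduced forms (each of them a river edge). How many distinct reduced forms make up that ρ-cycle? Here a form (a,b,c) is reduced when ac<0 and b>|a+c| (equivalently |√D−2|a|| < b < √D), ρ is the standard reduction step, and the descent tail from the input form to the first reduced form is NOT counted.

D = 789, ⌊√D⌋ = 28
descent: ρ → (-13,3,15)  [lands on river]
river: ρ → (15,27,-1)
river: ρ → (-1,27,15)
river: ρ → (15,3,-13)
river: ρ → (-13,23,5)
river: ρ → (5,27,-3)
river: ρ → (-3,27,5)
river: ρ → (5,23,-13)
ρ-cycle length = 8 (tail of 1 descent step not counted)

8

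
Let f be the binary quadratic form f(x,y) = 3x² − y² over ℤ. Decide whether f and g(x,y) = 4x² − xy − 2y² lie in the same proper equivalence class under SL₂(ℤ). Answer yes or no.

D₁ = 12, D₂ = 33
discriminants differ ⇒ not SL₂(ℤ)-equivalent

no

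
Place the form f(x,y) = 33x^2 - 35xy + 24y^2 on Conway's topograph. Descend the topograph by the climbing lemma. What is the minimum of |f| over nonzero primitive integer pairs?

translate: b→31 (≡-35 mod 66), so (33,-35,24)→(33,31,22)
flip: (33,31,22)→(22,-31,33)
translate: b→13 (≡-31 mod 44), so (22,-31,33)→(22,13,24)
reduced (well bottom): (22,13,24) with a≤c, −a<b≤a
well minimum = a = 22

22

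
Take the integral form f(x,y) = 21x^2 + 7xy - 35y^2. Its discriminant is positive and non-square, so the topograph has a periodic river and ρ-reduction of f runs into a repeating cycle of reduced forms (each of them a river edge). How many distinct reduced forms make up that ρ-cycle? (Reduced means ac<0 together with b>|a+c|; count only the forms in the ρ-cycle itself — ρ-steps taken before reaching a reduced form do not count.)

D = 2989, ⌊√D⌋ = 54
descent: ρ → (-35,-7,21)
descent: ρ → (21,49,-7)  [lands on river]
river: ρ → (-7,49,21)
river: ρ → (21,35,-21)
river: ρ → (-21,49,7)
river: ρ → (7,49,-21)
river: ρ → (-21,35,21)
ρ-cycle length = 6 (tail of 2 descent steps not counted)

6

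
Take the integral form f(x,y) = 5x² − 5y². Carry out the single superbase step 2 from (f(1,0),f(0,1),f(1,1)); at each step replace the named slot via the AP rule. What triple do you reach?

start (5,-5,0) = (f(1,0),f(0,1),f(1,1))
replace slot 2: 2·(5+0) − (-5) = 15 → (5,15,0)

5,15,0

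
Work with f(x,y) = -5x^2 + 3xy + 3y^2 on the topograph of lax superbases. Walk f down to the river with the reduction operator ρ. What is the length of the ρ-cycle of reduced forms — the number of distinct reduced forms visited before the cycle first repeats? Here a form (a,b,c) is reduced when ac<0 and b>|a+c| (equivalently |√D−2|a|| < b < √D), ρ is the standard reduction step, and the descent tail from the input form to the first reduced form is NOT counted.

D = 69, ⌊√D⌋ = 8
river: ρ → (3,3,-5)
river: ρ → (-5,7,1)
river: ρ → (1,7,-5)
river: ρ → (-5,3,3)
ρ-cycle length = 4 (tail of 0 descent steps not counted)

4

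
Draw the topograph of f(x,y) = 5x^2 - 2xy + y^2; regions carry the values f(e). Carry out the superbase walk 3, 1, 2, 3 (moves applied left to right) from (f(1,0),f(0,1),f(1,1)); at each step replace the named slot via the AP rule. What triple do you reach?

start (5,1,4) = (f(1,0),f(0,1),f(1,1))
replace slot 3: 2·(5+1) − 4 = 8 → (5,1,8)
replace slot 1: 2·(1+8) − 5 = 13 → (13,1,8)
replace slot 2: 2·(13+8) − 1 = 41 → (13,41,8)
replace slot 3: 2·(13+41) − 8 = 100 → (13,41,100)

13,41,100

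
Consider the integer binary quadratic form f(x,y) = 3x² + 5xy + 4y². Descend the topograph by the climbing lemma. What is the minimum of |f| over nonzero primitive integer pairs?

translate: b→-1 (≡5 mod 6), so (3,5,4)→(3,-1,2)
flip: (3,-1,2)→(2,1,3)
reduced (well bottom): (2,1,3) with a≤c, −a<b≤a
well minimum = a = 2

2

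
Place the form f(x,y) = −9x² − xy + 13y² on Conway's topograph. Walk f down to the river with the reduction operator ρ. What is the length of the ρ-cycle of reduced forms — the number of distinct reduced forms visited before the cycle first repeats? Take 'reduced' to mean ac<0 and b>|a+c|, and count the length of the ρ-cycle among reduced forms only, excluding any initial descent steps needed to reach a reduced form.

D = 469, ⌊√D⌋ = 21
descent: ρ → (13,1,-9)
descent: ρ → (-9,17,5)  [lands on river]
river: ρ → (5,13,-15)
river: ρ → (-15,17,3)
river: ρ → (3,19,-9)
ρ-cycle length = 4 (tail of 2 descent steps not counted)

4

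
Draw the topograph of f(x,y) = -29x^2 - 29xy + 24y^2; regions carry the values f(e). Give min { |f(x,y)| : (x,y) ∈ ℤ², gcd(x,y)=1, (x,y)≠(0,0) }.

descent: ρ → (24,29,-29)  [lands on river]
river: ρ → (-29,29,24)
river: ρ → (24,19,-34)
river: ρ → (-34,49,9)
river: ρ → (9,59,-4)
river: ρ → (-4,53,51)
river: ρ → (51,49,-6)
river: ρ → (-6,59,6)
river: ρ → (6,49,-51)
river: ρ → (-51,53,4)
river: ρ → (4,59,-9)
river: ρ → (-9,49,34)
river: ρ → (34,19,-24)
river: ρ → (-24,29,29)
river: ρ → (29,29,-24)
river: ρ → (-24,19,34)
river: ρ → (34,49,-9)
river: ρ → (-9,59,4)
river: ρ → (4,53,-51)
river: ρ → (-51,49,6)
river: ρ → (6,59,-6)
river: ρ → (-6,49,51)
river: ρ → (51,53,-4)
river: ρ → (-4,59,9)
river: ρ → (9,49,-34)
river: ρ → (-34,19,24)
closes: descent 1, river 26
min |a| on river = 4

4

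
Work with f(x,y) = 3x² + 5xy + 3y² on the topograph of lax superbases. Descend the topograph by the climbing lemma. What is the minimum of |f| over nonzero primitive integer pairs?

translate: b→-1 (≡5 mod 6), so (3,5,3)→(3,-1,1)
flip: (3,-1,1)→(1,1,3)
reduced (well bottom): (1,1,3) with a≤c, −a<b≤a
well minimum = a = 1

1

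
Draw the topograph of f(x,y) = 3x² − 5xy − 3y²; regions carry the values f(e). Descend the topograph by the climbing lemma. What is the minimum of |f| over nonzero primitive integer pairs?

descent: ρ → (-3,5,3)  [lands on river]
river: ρ → (3,7,-1)
river: ρ → (-1,7,3)
river: ρ → (3,5,-3)
river: ρ → (-3,7,1)
river: ρ → (1,7,-3)
closes: descent 1, river 6
min |a| on river = 1

1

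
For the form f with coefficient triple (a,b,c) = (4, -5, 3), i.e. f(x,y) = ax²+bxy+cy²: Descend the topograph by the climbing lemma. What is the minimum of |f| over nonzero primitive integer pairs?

translate: b→3 (≡-5 mod 8), so (4,-5,3)→(4,3,2)
flip: (4,3,2)→(2,-3,4)
translate: b→1 (≡-3 mod 4), so (2,-3,4)→(2,1,3)
reduced (well bottom): (2,1,3) with a≤c, −a<b≤a
well minimum = a = 2

2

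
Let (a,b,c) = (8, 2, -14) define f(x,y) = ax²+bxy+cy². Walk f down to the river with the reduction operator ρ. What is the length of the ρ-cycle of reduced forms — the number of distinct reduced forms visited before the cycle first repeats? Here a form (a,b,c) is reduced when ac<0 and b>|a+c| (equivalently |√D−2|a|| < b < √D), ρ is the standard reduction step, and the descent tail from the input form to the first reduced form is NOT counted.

D = 452, ⌊√D⌋ = 21
descent: ρ → (-14,-2,8)
descent: ρ → (8,18,-4)  [lands on river]
river: ρ → (-4,14,16)
river: ρ → (16,18,-2)
river: ρ → (-2,18,16)
river: ρ → (16,14,-4)
river: ρ → (-4,18,8)
river: ρ → (8,14,-8)
river: ρ → (-8,18,4)
river: ρ → (4,14,-16)
river: ρ → (-16,18,2)
river: ρ → (2,18,-16)
river: ρ → (-16,14,4)
river: ρ → (4,18,-8)
river: ρ → (-8,14,8)
ρ-cycle length = 14 (tail of 2 descent steps not counted)

14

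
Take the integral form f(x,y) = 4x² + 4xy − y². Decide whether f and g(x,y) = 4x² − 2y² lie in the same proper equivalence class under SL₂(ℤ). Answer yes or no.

D₁ = 32, D₂ = 32
river cycle of f (length 2): (-1, 4, 4), (4, 4, -1)
river cycle of g (length 2): (-2, 4, 2), (2, 4, -2)
cycles differ ⇒ inequivalent

no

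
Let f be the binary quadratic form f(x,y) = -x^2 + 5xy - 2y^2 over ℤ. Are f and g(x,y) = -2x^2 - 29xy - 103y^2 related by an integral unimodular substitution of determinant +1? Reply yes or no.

D₁ = 17, D₂ = 17
river cycle of f (length 6): (-2, 3, 1), (1, 3, -2), (-2, 1, 2), (2, 3, -1), (-1, 3, 2), (2, 1, -2)
river cycle of g (length 6): (-2, 3, 1), (1, 3, -2), (-2, 1, 2), (2, 3, -1), (-1, 3, 2), (2, 1, -2)
cycles coincide ⇒ equivalent

yes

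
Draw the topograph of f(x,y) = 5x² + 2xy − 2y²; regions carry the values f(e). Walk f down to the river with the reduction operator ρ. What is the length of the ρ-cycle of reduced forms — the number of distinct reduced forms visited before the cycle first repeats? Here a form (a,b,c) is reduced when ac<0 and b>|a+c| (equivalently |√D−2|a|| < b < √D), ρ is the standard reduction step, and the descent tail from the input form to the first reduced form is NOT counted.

D = 44, ⌊√D⌋ = 6
descent: ρ → (-2,6,1)  [lands on river]
river: ρ → (1,6,-2)
ρ-cycle length = 2 (tail of 1 descent step not counted)

2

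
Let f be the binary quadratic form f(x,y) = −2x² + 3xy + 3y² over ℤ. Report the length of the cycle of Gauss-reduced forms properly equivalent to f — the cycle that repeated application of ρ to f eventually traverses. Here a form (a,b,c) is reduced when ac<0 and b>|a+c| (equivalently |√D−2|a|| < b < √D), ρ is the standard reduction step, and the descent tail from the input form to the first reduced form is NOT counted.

D = 33, ⌊√D⌋ = 5
river: ρ → (3,3,-2)
river: ρ → (-2,5,1)
river: ρ → (1,5,-2)
river: ρ → (-2,3,3)
ρ-cycle length = 4 (tail of 0 descent steps not counted)

4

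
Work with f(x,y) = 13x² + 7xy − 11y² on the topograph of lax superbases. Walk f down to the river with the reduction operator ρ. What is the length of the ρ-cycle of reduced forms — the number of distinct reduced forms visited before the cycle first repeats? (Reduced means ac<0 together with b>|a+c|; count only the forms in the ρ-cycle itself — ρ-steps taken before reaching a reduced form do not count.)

D = 621, ⌊√D⌋ = 24
river: ρ → (-11,15,9)
river: ρ → (9,21,-5)
river: ρ → (-5,19,13)
river: ρ → (13,7,-11)
ρ-cycle length = 4 (tail of 0 descent steps not counted)

4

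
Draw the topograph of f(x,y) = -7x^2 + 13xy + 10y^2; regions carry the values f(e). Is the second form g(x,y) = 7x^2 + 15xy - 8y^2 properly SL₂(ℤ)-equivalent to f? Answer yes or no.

D₁ = 449, D₂ = 449
river cycle of f (length 38): (10, 7, -10), (-10, 13, 7), (7, 15, -8), (-8, 17, 5), (5, 13, -14), (-14, 15, 4), (4, 17, -10), (-10, 3, 11), (11, 19, -2), (-2, 21, 1), … (28 more)
river cycle of g (length 38): (-8, 17, 5), (5, 13, -14), (-14, 15, 4), (4, 17, -10), (-10, 3, 11), (11, 19, -2), (-2, 21, 1), (1, 21, -2), (-2, 19, 11), (11, 3, -10), … (28 more)
cycles coincide ⇒ equivalent

yes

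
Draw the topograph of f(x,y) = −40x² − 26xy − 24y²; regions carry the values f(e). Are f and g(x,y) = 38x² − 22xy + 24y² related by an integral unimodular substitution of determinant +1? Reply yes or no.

D₁ = -3164, D₂ = -3164
f is negative-definite; reduce −f:
−f: flip: (40,26,24)→(24,-26,40)
−f: translate: b→22 (≡-26 mod 48), so (24,-26,40)→(24,22,38)
−f: reduced (well bottom): (24,22,38) with a≤c, −a<b≤a
flip sign back: reduced form of f is (-24,-22,-38)
g: flip: (38,-22,24)→(24,22,38)
g: reduced (well bottom): (24,22,38) with a≤c, −a<b≤a
reduced forms (-24, -22, -38) vs (24, 22, 38) ⇒ inequivalent

no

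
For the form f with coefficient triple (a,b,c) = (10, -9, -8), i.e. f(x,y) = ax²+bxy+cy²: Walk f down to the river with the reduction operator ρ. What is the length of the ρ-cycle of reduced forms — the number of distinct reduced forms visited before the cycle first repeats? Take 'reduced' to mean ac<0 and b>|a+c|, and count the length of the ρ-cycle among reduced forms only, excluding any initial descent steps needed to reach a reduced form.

D = 401, ⌊√D⌋ = 20
descent: ρ → (-8,9,10)  [lands on river]
river: ρ → (10,11,-7)
river: ρ → (-7,17,4)
river: ρ → (4,15,-11)
river: ρ → (-11,7,8)
river: ρ → (8,9,-10)
river: ρ → (-10,11,7)
river: ρ → (7,17,-4)
river: ρ → (-4,15,11)
river: ρ → (11,7,-8)
ρ-cycle length = 10 (tail of 1 descent step not counted)

10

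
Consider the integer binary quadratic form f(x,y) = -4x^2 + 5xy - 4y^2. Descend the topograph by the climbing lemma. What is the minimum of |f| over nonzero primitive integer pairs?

translate: b→3 (≡-5 mod 8), so (4,-5,4)→(4,3,3)
flip: (4,3,3)→(3,-3,4)
translate: b→3 (≡-3 mod 6), so (3,-3,4)→(3,3,4)
reduced (well bottom): (3,3,4) with a≤c, −a<b≤a
well minimum |f| = |-3| = 3 (negative-definite)

3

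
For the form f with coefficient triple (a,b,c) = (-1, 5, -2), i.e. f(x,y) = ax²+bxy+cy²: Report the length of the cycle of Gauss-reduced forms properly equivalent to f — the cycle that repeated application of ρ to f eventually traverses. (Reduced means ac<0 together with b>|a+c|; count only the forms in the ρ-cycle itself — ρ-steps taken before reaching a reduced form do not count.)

D = 17, ⌊√D⌋ = 4
descent: ρ → (-2,3,1)  [lands on river]
river: ρ → (1,3,-2)
river: ρ → (-2,1,2)
river: ρ → (2,3,-1)
river: ρ → (-1,3,2)
river: ρ → (2,1,-2)
ρ-cycle length = 6 (tail of 1 descent step not counted)

6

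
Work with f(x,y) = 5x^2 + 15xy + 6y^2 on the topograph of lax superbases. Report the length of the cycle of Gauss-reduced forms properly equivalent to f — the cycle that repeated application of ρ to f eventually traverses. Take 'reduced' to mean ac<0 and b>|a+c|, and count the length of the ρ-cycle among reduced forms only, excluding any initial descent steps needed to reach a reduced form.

D = 105, ⌊√D⌋ = 10
descent: ρ → (6,9,-1)  [lands on river]
river: ρ → (-1,9,6)
river: ρ → (6,3,-4)
river: ρ → (-4,5,5)
river: ρ → (5,5,-4)
river: ρ → (-4,3,6)
ρ-cycle length = 6 (tail of 1 descent step not counted)

6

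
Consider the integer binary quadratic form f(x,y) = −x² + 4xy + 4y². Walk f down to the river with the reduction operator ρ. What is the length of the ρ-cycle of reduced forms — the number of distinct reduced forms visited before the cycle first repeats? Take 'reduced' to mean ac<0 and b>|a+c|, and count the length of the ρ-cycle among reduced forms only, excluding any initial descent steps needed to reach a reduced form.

D = 32, ⌊√D⌋ = 5
river: ρ → (4,4,-1)
river: ρ → (-1,4,4)
ρ-cycle length = 2 (tail of 0 descent steps not counted)

2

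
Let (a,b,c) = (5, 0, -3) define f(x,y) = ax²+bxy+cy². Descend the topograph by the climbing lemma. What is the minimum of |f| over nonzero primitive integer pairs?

descent: ρ → (-3,6,2)  [lands on river]
river: ρ → (2,6,-3)
closes: descent 1, river 2
min |a| on river = 2

2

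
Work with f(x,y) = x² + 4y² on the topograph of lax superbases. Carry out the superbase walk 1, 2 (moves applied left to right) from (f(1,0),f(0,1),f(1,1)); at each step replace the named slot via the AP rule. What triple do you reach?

start (1,4,5) = (f(1,0),f(0,1),f(1,1))
replace slot 1: 2·(4+5) − 1 = 17 → (17,4,5)
replace slot 2: 2·(17+5) − 4 = 40 → (17,40,5)

17,40,5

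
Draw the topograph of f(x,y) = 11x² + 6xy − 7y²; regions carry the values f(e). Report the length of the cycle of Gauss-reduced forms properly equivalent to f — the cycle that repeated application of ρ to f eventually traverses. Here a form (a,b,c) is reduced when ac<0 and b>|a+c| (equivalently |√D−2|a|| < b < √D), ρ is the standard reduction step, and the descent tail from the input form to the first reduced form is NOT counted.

D = 344, ⌊√D⌋ = 18
river: ρ → (-7,8,10)
river: ρ → (10,12,-5)
river: ρ → (-5,18,1)
river: ρ → (1,18,-5)
river: ρ → (-5,12,10)
river: ρ → (10,8,-7)
river: ρ → (-7,6,11)
river: ρ → (11,16,-2)
river: ρ → (-2,16,11)
river: ρ → (11,6,-7)
ρ-cycle length = 10 (tail of 0 descent steps not counted)

10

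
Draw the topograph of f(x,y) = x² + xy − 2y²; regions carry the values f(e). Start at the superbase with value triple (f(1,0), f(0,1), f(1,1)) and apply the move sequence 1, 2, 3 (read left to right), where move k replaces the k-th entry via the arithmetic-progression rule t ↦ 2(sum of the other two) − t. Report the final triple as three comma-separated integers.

start (1,-2,0) = (f(1,0),f(0,1),f(1,1))
replace slot 1: 2·((-2)+0) − 1 = -5 → (-5,-2,0)
replace slot 2: 2·((-5)+0) − (-2) = -8 → (-5,-8,0)
replace slot 3: 2·((-5)+(-8)) − 0 = -26 → (-5,-8,-26)

-5,-8,-26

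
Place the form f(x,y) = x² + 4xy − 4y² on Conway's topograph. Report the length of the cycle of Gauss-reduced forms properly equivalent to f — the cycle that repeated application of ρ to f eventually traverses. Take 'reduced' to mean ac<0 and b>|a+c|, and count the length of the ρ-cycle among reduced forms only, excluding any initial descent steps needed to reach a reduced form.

D = 32, ⌊√D⌋ = 5
river: ρ → (-4,4,1)
river: ρ → (1,4,-4)
ρ-cycle length = 2 (tail of 0 descent steps not counted)

2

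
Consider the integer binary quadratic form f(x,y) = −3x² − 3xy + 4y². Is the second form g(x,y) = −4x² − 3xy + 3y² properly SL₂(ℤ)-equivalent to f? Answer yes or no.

D₁ = 57, D₂ = 57
river cycle of f (length 6): (4, 3, -3), (-3, 3, 4), (4, 5, -2), (-2, 7, 1), (1, 7, -2), (-2, 5, 4)
river cycle of g (length 6): (3, 3, -4), (-4, 5, 2), (2, 7, -1), (-1, 7, 2), (2, 5, -4), (-4, 3, 3)
cycles differ ⇒ inequivalent

no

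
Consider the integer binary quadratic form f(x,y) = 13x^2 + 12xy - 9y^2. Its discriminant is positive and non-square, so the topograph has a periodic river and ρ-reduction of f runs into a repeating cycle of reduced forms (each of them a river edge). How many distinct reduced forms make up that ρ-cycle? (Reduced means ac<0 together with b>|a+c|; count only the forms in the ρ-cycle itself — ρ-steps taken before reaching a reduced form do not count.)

D = 612, ⌊√D⌋ = 24
river: ρ → (-9,24,1)
river: ρ → (1,24,-9)
river: ρ → (-9,12,13)
river: ρ → (13,14,-8)
river: ρ → (-8,18,9)
river: ρ → (9,18,-8)
river: ρ → (-8,14,13)
river: ρ → (13,12,-9)
ρ-cycle length = 8 (tail of 0 descent steps not counted)

8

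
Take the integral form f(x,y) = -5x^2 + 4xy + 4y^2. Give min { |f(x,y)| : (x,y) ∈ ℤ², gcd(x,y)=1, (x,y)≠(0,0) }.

river: ρ → (4,4,-5)
river: ρ → (-5,6,3)
river: ρ → (3,6,-5)
river: ρ → (-5,4,4)
closes: descent 0, river 4
min |a| on river = 3

3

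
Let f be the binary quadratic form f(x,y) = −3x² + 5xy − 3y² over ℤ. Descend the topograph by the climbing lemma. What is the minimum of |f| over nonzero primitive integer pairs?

translate: b→1 (≡-5 mod 6), so (3,-5,3)→(3,1,1)
flip: (3,1,1)→(1,-1,3)
translate: b→1 (≡-1 mod 2), so (1,-1,3)→(1,1,3)
reduced (well bottom): (1,1,3) with a≤c, −a<b≤a
well minimum |f| = |-1| = 1 (negative-definite)

1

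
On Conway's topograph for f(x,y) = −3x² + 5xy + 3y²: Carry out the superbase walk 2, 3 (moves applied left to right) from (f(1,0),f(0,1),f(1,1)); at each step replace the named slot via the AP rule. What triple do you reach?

start (-3,3,5) = (f(1,0),f(0,1),f(1,1))
replace slot 2: 2·((-3)+5) − 3 = 1 → (-3,1,5)
replace slot 3: 2·((-3)+1) − 5 = -9 → (-3,1,-9)

-3,1,-9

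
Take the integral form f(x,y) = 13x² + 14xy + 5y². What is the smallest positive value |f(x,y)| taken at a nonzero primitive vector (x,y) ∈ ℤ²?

translate: b→-12 (≡14 mod 26), so (13,14,5)→(13,-12,4)
flip: (13,-12,4)→(4,12,13)
translate: b→4 (≡12 mod 8), so (4,12,13)→(4,4,5)
reduced (well bottom): (4,4,5) with a≤c, −a<b≤a
well minimum = a = 4

4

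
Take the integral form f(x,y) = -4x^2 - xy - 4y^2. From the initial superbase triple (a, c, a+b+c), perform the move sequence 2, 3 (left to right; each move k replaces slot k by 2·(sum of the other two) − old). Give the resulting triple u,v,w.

start (-4,-4,-9) = (f(1,0),f(0,1),f(1,1))
replace slot 2: 2·((-4)+(-9)) − (-4) = -22 → (-4,-22,-9)
replace slot 3: 2·((-4)+(-22)) − (-9) = -43 → (-4,-22,-43)

-4,-22,-43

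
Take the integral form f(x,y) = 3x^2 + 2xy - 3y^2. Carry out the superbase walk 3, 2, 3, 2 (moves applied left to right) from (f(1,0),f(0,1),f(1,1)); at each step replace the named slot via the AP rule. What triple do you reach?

start (3,-3,2) = (f(1,0),f(0,1),f(1,1))
replace slot 3: 2·(3+(-3)) − 2 = -2 → (3,-3,-2)
replace slot 2: 2·(3+(-2)) − (-3) = 5 → (3,5,-2)
replace slot 3: 2·(3+5) − (-2) = 18 → (3,5,18)
replace slot 2: 2·(3+18) − 5 = 37 → (3,37,18)

3,37,18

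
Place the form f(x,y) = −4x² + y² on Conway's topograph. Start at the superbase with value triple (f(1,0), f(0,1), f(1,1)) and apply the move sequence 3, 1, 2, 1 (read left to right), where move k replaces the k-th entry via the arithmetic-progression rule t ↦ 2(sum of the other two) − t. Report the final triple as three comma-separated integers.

start (-4,1,-3) = (f(1,0),f(0,1),f(1,1))
replace slot 3: 2·((-4)+1) − (-3) = -3 → (-4,1,-3)
replace slot 1: 2·(1+(-3)) − (-4) = 0 → (0,1,-3)
replace slot 2: 2·(0+(-3)) − 1 = -7 → (0,-7,-3)
replace slot 1: 2·((-7)+(-3)) − 0 = -20 → (-20,-7,-3)

-20,-7,-3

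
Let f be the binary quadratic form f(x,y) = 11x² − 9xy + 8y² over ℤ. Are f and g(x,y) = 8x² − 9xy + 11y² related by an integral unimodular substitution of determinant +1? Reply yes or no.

D₁ = -271, D₂ = -271
f: flip: (11,-9,8)→(8,9,11)
f: translate: b→-7 (≡9 mod 16), so (8,9,11)→(8,-7,10)
f: reduced (well bottom): (8,-7,10) with a≤c, −a<b≤a
g: translate: b→7 (≡-9 mod 16), so (8,-9,11)→(8,7,10)
g: reduced (well bottom): (8,7,10) with a≤c, −a<b≤a
reduced forms (8, -7, 10) vs (8, 7, 10) ⇒ inequivalent

no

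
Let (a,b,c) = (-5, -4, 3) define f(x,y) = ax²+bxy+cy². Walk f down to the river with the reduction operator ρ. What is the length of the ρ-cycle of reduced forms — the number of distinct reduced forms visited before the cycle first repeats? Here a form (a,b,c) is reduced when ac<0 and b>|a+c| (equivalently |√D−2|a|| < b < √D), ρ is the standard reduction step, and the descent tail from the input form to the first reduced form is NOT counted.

D = 76, ⌊√D⌋ = 8
descent: ρ → (3,4,-5)  [lands on river]
river: ρ → (-5,6,2)
river: ρ → (2,6,-5)
river: ρ → (-5,4,3)
river: ρ → (3,8,-1)
river: ρ → (-1,8,3)
ρ-cycle length = 6 (tail of 1 descent step not counted)

6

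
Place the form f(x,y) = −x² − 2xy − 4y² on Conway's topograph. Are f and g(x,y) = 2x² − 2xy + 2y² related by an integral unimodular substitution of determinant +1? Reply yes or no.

D₁ = -12, D₂ = -12
f is negative-definite; reduce −f:
−f: translate: b→0 (≡2 mod 2), so (1,2,4)→(1,0,3)
−f: reduced (well bottom): (1,0,3) with a≤c, −a<b≤a
flip sign back: reduced form of f is (-1,0,-3)
g: translate: b→2 (≡-2 mod 4), so (2,-2,2)→(2,2,2)
g: reduced (well bottom): (2,2,2) with a≤c, −a<b≤a
reduced forms (-1, 0, -3) vs (2, 2, 2) ⇒ inequivalent

no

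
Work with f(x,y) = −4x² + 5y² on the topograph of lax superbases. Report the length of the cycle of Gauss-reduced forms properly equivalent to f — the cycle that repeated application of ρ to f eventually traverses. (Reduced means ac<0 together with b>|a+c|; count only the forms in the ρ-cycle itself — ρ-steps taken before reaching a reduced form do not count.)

D = 80, ⌊√D⌋ = 8
descent: ρ → (5,0,-4)
descent: ρ → (-4,8,1)  [lands on river]
river: ρ → (1,8,-4)
ρ-cycle length = 2 (tail of 2 descent steps not counted)

2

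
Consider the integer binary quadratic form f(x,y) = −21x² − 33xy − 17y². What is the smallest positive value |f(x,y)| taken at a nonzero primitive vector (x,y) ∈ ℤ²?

translate: b→-9 (≡33 mod 42), so (21,33,17)→(21,-9,5)
flip: (21,-9,5)→(5,9,21)
translate: b→-1 (≡9 mod 10), so (5,9,21)→(5,-1,17)
reduced (well bottom): (5,-1,17) with a≤c, −a<b≤a
well minimum |f| = |-5| = 5 (negative-definite)

5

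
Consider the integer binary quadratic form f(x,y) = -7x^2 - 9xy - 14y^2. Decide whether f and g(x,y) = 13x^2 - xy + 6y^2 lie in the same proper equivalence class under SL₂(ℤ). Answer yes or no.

D₁ = -311, D₂ = -311
f is negative-definite; reduce −f:
−f: translate: b→-5 (≡9 mod 14), so (7,9,14)→(7,-5,12)
−f: reduced (well bottom): (7,-5,12) with a≤c, −a<b≤a
flip sign back: reduced form of f is (-7,5,-12)
g: flip: (13,-1,6)→(6,1,13)
g: reduced (well bottom): (6,1,13) with a≤c, −a<b≤a
reduced forms (-7, 5, -12) vs (6, 1, 13) ⇒ inequivalent

no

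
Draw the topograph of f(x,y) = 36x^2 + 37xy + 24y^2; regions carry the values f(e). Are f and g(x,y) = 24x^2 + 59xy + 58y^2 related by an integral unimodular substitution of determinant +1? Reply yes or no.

D₁ = -2087, D₂ = -2087
f: translate: b→-35 (≡37 mod 72), so (36,37,24)→(36,-35,23)
f: flip: (36,-35,23)→(23,35,36)
f: translate: b→-11 (≡35 mod 46), so (23,35,36)→(23,-11,24)
f: reduced (well bottom): (23,-11,24) with a≤c, −a<b≤a
g: translate: b→11 (≡59 mod 48), so (24,59,58)→(24,11,23)
g: flip: (24,11,23)→(23,-11,24)
g: reduced (well bottom): (23,-11,24) with a≤c, −a<b≤a
reduced forms (23, -11, 24) vs (23, -11, 24) ⇒ equivalent

yes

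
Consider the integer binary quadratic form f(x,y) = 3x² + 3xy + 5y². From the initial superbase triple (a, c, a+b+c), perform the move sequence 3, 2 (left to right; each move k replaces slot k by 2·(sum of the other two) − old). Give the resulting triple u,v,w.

start (3,5,11) = (f(1,0),f(0,1),f(1,1))
replace slot 3: 2·(3+5) − 11 = 5 → (3,5,5)
replace slot 2: 2·(3+5) − 5 = 11 → (3,11,5)

3,11,5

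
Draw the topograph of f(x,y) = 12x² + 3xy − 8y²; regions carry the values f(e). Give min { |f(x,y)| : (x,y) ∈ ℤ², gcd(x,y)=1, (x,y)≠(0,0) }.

descent: ρ → (-8,13,7)  [lands on river]
river: ρ → (7,15,-6)
river: ρ → (-6,9,13)
river: ρ → (13,17,-2)
river: ρ → (-2,19,4)
river: ρ → (4,13,-14)
river: ρ → (-14,15,3)
river: ρ → (3,15,-14)
river: ρ → (-14,13,4)
river: ρ → (4,19,-2)
river: ρ → (-2,17,13)
river: ρ → (13,9,-6)
river: ρ → (-6,15,7)
river: ρ → (7,13,-8)
river: ρ → (-8,19,1)
river: ρ → (1,19,-8)
closes: descent 1, river 16
min |a| on river = 1

1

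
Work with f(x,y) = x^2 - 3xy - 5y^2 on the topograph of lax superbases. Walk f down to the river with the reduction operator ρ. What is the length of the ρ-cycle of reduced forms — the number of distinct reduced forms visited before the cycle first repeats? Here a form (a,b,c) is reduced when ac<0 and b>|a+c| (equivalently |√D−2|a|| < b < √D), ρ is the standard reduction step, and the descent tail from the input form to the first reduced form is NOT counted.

D = 29, ⌊√D⌋ = 5
descent: ρ → (-5,3,1)
descent: ρ → (1,5,-1)  [lands on river]
river: ρ → (-1,5,1)
ρ-cycle length = 2 (tail of 2 descent steps not counted)

2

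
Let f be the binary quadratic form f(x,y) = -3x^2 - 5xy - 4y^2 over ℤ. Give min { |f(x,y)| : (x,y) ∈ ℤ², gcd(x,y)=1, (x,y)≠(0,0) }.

translate: b→-1 (≡5 mod 6), so (3,5,4)→(3,-1,2)
flip: (3,-1,2)→(2,1,3)
reduced (well bottom): (2,1,3) with a≤c, −a<b≤a
well minimum |f| = |-2| = 2 (negative-definite)

2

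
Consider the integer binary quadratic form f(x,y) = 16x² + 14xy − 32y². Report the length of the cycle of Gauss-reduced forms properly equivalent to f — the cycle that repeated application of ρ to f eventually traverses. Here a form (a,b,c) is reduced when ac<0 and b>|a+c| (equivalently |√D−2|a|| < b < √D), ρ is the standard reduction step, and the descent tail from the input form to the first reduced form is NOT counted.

D = 2244, ⌊√D⌋ = 47
descent: ρ → (-32,-14,16)
descent: ρ → (16,46,-2)  [lands on river]
river: ρ → (-2,46,16)
river: ρ → (16,18,-30)
river: ρ → (-30,42,4)
river: ρ → (4,46,-8)
river: ρ → (-8,34,34)
river: ρ → (34,34,-8)
river: ρ → (-8,46,4)
river: ρ → (4,42,-30)
river: ρ → (-30,18,16)
ρ-cycle length = 10 (tail of 2 descent steps not counted)

10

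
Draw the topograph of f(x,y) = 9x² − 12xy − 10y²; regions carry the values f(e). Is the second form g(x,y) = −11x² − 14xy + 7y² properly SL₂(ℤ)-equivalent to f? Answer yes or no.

D₁ = 504, D₂ = 504
river cycle of f (length 10): (-10, 12, 9), (9, 6, -13), (-13, 20, 2), (2, 20, -13), (-13, 6, 9), (9, 12, -10), (-10, 8, 11), (11, 14, -7), (-7, 14, 11), (11, 8, -10)
river cycle of g (length 10): (7, 14, -11), (-11, 8, 10), (10, 12, -9), (-9, 6, 13), (13, 20, -2), (-2, 20, 13), (13, 6, -9), (-9, 12, 10), (10, 8, -11), (-11, 14, 7)
cycles differ ⇒ inequivalent

no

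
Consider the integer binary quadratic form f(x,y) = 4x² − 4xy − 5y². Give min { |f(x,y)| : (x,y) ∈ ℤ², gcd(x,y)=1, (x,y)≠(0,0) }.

descent: ρ → (-5,4,4)  [lands on river]
river: ρ → (4,4,-5)
river: ρ → (-5,6,3)
river: ρ → (3,6,-5)
closes: descent 1, river 4
min |a| on river = 3

3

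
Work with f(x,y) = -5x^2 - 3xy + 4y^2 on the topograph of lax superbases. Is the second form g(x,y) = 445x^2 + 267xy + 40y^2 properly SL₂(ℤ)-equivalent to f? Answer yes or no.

D₁ = 89, D₂ = 89
river cycle of f (length 14): (4, 3, -5), (-5, 7, 2), (2, 9, -1), (-1, 9, 2), (2, 7, -5), (-5, 3, 4), (4, 5, -4), (-4, 3, 5), (5, 7, -2), (-2, 9, 1), … (4 more)
river cycle of g (length 14): (4, 3, -5), (-5, 7, 2), (2, 9, -1), (-1, 9, 2), (2, 7, -5), (-5, 3, 4), (4, 5, -4), (-4, 3, 5), (5, 7, -2), (-2, 9, 1), … (4 more)
cycles coincide ⇒ equivalent

yes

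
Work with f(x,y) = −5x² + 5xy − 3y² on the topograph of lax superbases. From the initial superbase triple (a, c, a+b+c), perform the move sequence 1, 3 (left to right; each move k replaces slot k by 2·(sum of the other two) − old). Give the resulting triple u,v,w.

start (-5,-3,-3) = (f(1,0),f(0,1),f(1,1))
replace slot 1: 2·((-3)+(-3)) − (-5) = -7 → (-7,-3,-3)
replace slot 3: 2·((-7)+(-3)) − (-3) = -17 → (-7,-3,-17)

-7,-3,-17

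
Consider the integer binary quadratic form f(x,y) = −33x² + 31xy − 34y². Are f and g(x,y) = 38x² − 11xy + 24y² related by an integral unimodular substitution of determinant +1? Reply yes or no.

D₁ = -3527, D₂ = -3527
f is negative-definite; reduce −f:
−f: reduced (well bottom): (33,-31,34) with a≤c, −a<b≤a
flip sign back: reduced form of f is (-33,31,-34)
g: flip: (38,-11,24)→(24,11,38)
g: reduced (well bottom): (24,11,38) with a≤c, −a<b≤a
reduced forms (-33, 31, -34) vs (24, 11, 38) ⇒ inequivalent

no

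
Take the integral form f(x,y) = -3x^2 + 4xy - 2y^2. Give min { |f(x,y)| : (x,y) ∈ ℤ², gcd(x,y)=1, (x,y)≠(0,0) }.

translate: b→2 (≡-4 mod 6), so (3,-4,2)→(3,2,1)
flip: (3,2,1)→(1,-2,3)
translate: b→0 (≡-2 mod 2), so (1,-2,3)→(1,0,2)
reduced (well bottom): (1,0,2) with a≤c, −a<b≤a
well minimum |f| = |-1| = 1 (negative-definite)

1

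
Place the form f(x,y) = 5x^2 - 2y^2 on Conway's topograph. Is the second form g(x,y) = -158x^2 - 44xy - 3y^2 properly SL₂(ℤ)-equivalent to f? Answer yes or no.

D₁ = 40, D₂ = 40
river cycle of f (length 6): (-2, 4, 3), (3, 2, -3), (-3, 4, 2), (2, 4, -3), (-3, 2, 3), (3, 4, -2)
river cycle of g (length 6): (-3, 2, 3), (3, 4, -2), (-2, 4, 3), (3, 2, -3), (-3, 4, 2), (2, 4, -3)
cycles coincide ⇒ equivalent

yes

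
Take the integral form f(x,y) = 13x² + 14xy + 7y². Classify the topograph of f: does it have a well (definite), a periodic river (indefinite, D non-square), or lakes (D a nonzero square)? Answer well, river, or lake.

D = b²−4ac = 14² − 4·13·7 = -168
D < 0 ⇒ definite ⇒ every region one sign ⇒ single well

well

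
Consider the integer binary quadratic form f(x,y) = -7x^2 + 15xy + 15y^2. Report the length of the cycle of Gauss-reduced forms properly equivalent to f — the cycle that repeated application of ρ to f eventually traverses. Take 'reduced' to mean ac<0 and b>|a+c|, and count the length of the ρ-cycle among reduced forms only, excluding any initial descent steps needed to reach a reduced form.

D = 645, ⌊√D⌋ = 25
river: ρ → (15,15,-7)
river: ρ → (-7,13,17)
river: ρ → (17,21,-3)
river: ρ → (-3,21,17)
river: ρ → (17,13,-7)
river: ρ → (-7,15,15)
ρ-cycle length = 6 (tail of 0 descent steps not counted)

6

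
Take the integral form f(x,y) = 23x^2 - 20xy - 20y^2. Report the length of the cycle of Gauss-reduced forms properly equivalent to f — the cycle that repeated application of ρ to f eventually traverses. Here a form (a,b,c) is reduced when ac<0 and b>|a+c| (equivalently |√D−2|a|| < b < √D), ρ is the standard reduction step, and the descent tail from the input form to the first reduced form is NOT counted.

D = 2240, ⌊√D⌋ = 47
descent: ρ → (-20,20,23)  [lands on river]
river: ρ → (23,26,-17)
river: ρ → (-17,42,7)
river: ρ → (7,42,-17)
river: ρ → (-17,26,23)
river: ρ → (23,20,-20)
ρ-cycle length = 6 (tail of 1 descent step not counted)

6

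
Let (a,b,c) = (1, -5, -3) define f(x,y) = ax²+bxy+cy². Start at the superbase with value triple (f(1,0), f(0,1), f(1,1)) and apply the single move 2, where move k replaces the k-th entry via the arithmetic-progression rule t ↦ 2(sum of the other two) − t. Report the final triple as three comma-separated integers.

start (1,-3,-7) = (f(1,0),f(0,1),f(1,1))
replace slot 2: 2·(1+(-7)) − (-3) = -9 → (1,-9,-7)

1,-9,-7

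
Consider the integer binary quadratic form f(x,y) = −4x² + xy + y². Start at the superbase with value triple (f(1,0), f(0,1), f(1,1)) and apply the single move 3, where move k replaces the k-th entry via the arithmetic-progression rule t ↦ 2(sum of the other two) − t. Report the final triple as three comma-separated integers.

start (-4,1,-2) = (f(1,0),f(0,1),f(1,1))
replace slot 3: 2·((-4)+1) − (-2) = -4 → (-4,1,-4)

-4,1,-4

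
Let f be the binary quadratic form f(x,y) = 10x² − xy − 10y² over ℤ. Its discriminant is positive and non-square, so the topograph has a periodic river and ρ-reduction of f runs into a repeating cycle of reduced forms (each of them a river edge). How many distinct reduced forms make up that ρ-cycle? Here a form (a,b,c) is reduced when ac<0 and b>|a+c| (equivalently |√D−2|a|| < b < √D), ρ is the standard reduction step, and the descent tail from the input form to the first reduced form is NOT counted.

D = 401, ⌊√D⌋ = 20
descent: ρ → (-10,1,10)  [lands on river]
river: ρ → (10,19,-1)
river: ρ → (-1,19,10)
river: ρ → (10,1,-10)
river: ρ → (-10,19,1)
river: ρ → (1,19,-10)
ρ-cycle length = 6 (tail of 1 descent step not counted)

6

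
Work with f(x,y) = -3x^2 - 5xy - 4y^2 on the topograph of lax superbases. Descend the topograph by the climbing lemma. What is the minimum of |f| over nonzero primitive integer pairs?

translate: b→-1 (≡5 mod 6), so (3,5,4)→(3,-1,2)
flip: (3,-1,2)→(2,1,3)
reduced (well bottom): (2,1,3) with a≤c, −a<b≤a
well minimum |f| = |-2| = 2 (negative-definite)

2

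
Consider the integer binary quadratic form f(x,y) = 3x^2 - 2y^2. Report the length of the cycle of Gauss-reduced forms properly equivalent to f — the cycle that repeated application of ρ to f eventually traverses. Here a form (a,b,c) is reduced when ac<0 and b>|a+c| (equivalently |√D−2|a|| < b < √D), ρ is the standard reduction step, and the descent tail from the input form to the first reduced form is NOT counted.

D = 24, ⌊√D⌋ = 4
descent: ρ → (-2,4,1)  [lands on river]
river: ρ → (1,4,-2)
ρ-cycle length = 2 (tail of 1 descent step not counted)

2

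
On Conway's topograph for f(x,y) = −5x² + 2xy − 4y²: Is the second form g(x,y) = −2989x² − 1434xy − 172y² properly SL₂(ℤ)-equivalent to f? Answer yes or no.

D₁ = -76, D₂ = -76
f is negative-definite; reduce −f:
−f: flip: (5,-2,4)→(4,2,5)
−f: reduced (well bottom): (4,2,5) with a≤c, −a<b≤a
flip sign back: reduced form of f is (-4,-2,-5)
g is negative-definite; reduce −g:
−g: flip: (2989,1434,172)→(172,-1434,2989)
−g: translate: b→-58 (≡-1434 mod 344), so (172,-1434,2989)→(172,-58,5)
−g: flip: (172,-58,5)→(5,58,172)
−g: translate: b→-2 (≡58 mod 10), so (5,58,172)→(5,-2,4)
−g: flip: (5,-2,4)→(4,2,5)
−g: reduced (well bottom): (4,2,5) with a≤c, −a<b≤a
flip sign back: reduced form of g is (-4,-2,-5)
reduced forms (-4, -2, -5) vs (-4, -2, -5) ⇒ equivalent

yes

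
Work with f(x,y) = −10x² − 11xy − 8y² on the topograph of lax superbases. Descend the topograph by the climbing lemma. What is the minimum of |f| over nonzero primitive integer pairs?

translate: b→-9 (≡11 mod 20), so (10,11,8)→(10,-9,7)
flip: (10,-9,7)→(7,9,10)
translate: b→-5 (≡9 mod 14), so (7,9,10)→(7,-5,8)
reduced (well bottom): (7,-5,8) with a≤c, −a<b≤a
well minimum |f| = |-7| = 7 (negative-definite)

7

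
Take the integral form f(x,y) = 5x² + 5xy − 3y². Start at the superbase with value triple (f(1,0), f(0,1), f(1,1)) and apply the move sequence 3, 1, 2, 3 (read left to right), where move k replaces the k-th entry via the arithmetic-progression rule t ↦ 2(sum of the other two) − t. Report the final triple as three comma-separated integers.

start (5,-3,7) = (f(1,0),f(0,1),f(1,1))
replace slot 3: 2·(5+(-3)) − 7 = -3 → (5,-3,-3)
replace slot 1: 2·((-3)+(-3)) − 5 = -17 → (-17,-3,-3)
replace slot 2: 2·((-17)+(-3)) − (-3) = -37 → (-17,-37,-3)
replace slot 3: 2·((-17)+(-37)) − (-3) = -105 → (-17,-37,-105)

-17,-37,-105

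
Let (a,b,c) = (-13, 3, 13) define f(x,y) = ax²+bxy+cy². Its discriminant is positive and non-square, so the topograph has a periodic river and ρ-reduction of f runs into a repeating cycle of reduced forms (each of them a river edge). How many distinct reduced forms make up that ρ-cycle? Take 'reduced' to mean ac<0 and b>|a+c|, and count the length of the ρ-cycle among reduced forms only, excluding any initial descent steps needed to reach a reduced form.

D = 685, ⌊√D⌋ = 26
river: ρ → (13,23,-3)
river: ρ → (-3,25,5)
river: ρ → (5,25,-3)
river: ρ → (-3,23,13)
river: ρ → (13,3,-13)
river: ρ → (-13,23,3)
river: ρ → (3,25,-5)
river: ρ → (-5,25,3)
river: ρ → (3,23,-13)
river: ρ → (-13,3,13)
ρ-cycle length = 10 (tail of 0 descent steps not counted)

10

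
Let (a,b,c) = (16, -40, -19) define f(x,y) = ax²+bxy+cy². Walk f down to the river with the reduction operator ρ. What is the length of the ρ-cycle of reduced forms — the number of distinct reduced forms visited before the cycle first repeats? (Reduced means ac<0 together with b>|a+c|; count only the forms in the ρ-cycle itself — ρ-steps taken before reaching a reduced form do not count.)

D = 2816, ⌊√D⌋ = 53
descent: ρ → (-19,40,16)  [lands on river]
river: ρ → (16,24,-35)
river: ρ → (-35,46,5)
river: ρ → (5,44,-44)
river: ρ → (-44,44,5)
river: ρ → (5,46,-35)
river: ρ → (-35,24,16)
river: ρ → (16,40,-19)
river: ρ → (-19,36,20)
river: ρ → (20,44,-11)
river: ρ → (-11,44,20)
river: ρ → (20,36,-19)
ρ-cycle length = 12 (tail of 1 descent step not counted)

12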